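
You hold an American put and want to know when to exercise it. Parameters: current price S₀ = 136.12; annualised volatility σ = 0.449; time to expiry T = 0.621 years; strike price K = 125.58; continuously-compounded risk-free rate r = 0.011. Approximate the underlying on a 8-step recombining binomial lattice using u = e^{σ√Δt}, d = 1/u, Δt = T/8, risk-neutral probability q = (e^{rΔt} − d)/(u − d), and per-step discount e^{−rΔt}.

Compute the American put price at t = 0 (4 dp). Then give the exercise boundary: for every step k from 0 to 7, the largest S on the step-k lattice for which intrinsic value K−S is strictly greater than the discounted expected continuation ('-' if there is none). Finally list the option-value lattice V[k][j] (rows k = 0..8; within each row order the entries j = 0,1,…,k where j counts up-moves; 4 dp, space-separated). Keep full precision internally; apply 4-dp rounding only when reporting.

price = 13.5974
boundary = - - - - - 72.8244 82.5289 93.5266
tree:
13.5974
19.0660 7.5088
25.9708 11.3819 3.1928
34.2112 16.8060 5.3391 0.7992
43.3803 24.0232 8.7684 1.5154 0.0000
52.7556 32.9785 14.0559 2.8735 0.0000 0.0000
61.3189 43.0511 21.7783 5.4486 0.0000 0.0000 0.0000
68.8753 52.7556 32.0534 10.3314 0.0000 0.0000 0.0000 0.0000
75.5431 61.3189 43.0511 19.5902 0.0000 0.0000 0.0000 0.0000 0.0000

Δt=0.07762  u=1.13326  d=0.88241  q=0.47217  discount=0.99915
step 8 (expiry): payoffs max(K−S,0) = 75.5431 61.3189 43.0511 19.5902 0.0000 0.0000 0.0000 0.0000 0.0000
step 7: (k=7,j=0): S=56.7047, (K−S)⁺=68.8753, hold=68.7681 ⇒ V=68.8753 exercise | (k=7,j=1): S=72.8244, (K−S)⁺=52.7556, hold=52.6484 ⇒ V=52.7556 exercise | (k=7,j=2): S=93.5266, (K−S)⁺=32.0534, hold=31.9462 ⇒ V=32.0534 exercise | (k=7,j=3): S=120.1138, (K−S)⁺=5.4662, hold=10.3314 ⇒ V=10.3314 continue | (k=7,j=4): S=154.2591, (K−S)⁺=0.0000, hold=0.0000 ⇒ V=0.0000 continue | (k=7,j=5): S=198.1111, (K−S)⁺=0.0000, hold=0.0000 ⇒ V=0.0000 continue | (k=7,j=6): S=254.4291, (K−S)⁺=0.0000, hold=0.0000 ⇒ V=0.0000 continue | (k=7,j=7): S=326.7569, (K−S)⁺=0.0000, hold=0.0000 ⇒ V=0.0000 continue  boundary S*=93.5266
step 6: (k=6,j=0): S=64.2611, (K−S)⁺=61.3189, hold=61.2117 ⇒ V=61.3189 exercise | (k=6,j=1): S=82.5289, (K−S)⁺=43.0511, hold=42.9439 ⇒ V=43.0511 exercise | (k=6,j=2): S=105.9898, (K−S)⁺=19.5902, hold=21.7783 ⇒ V=21.7783 continue | (k=6,j=3): S=136.1200, (K−S)⁺=0.0000, hold=5.4486 ⇒ V=5.4486 continue | (k=6,j=4): S=174.8155, (K−S)⁺=0.0000, hold=0.0000 ⇒ V=0.0000 continue | (k=6,j=5): S=224.5111, (K−S)⁺=0.0000, hold=0.0000 ⇒ V=0.0000 continue | (k=6,j=6): S=288.3339, (K−S)⁺=0.0000, hold=0.0000 ⇒ V=0.0000 continue  boundary S*=82.5289
step 5: (k=5,j=0): S=72.8244, (K−S)⁺=52.7556, hold=52.6484 ⇒ V=52.7556 exercise | (k=5,j=1): S=93.5266, (K−S)⁺=32.0534, hold=32.9785 ⇒ V=32.9785 continue | (k=5,j=2): S=120.1138, (K−S)⁺=5.4662, hold=14.0559 ⇒ V=14.0559 continue | (k=5,j=3): S=154.2591, (K−S)⁺=0.0000, hold=2.8735 ⇒ V=2.8735 continue | (k=5,j=4): S=198.1111, (K−S)⁺=0.0000, hold=0.0000 ⇒ V=0.0000 continue | (k=5,j=5): S=254.4291, (K−S)⁺=0.0000, hold=0.0000 ⇒ V=0.0000 continue  boundary S*=72.8244
step 4: (k=4,j=0): S=82.5289, (K−S)⁺=43.0511, hold=43.3803 ⇒ V=43.3803 continue | (k=4,j=1): S=105.9898, (K−S)⁺=19.5902, hold=24.0232 ⇒ V=24.0232 continue | (k=4,j=2): S=136.1200, (K−S)⁺=0.0000, hold=8.7684 ⇒ V=8.7684 continue | (k=4,j=3): S=174.8155, (K−S)⁺=0.0000, hold=1.5154 ⇒ V=1.5154 continue | (k=4,j=4): S=224.5111, (K−S)⁺=0.0000, hold=0.0000 ⇒ V=0.0000 continue  boundary S*=-
step 3: (k=3,j=0): S=93.5266, (K−S)⁺=32.0534, hold=34.2112 ⇒ V=34.2112 continue | (k=3,j=1): S=120.1138, (K−S)⁺=5.4662, hold=16.8060 ⇒ V=16.8060 continue | (k=3,j=2): S=154.2591, (K−S)⁺=0.0000, hold=5.3391 ⇒ V=5.3391 continue | (k=3,j=3): S=198.1111, (K−S)⁺=0.0000, hold=0.7992 ⇒ V=0.7992 continue  boundary S*=-
step 2: (k=2,j=0): S=105.9898, (K−S)⁺=19.5902, hold=25.9708 ⇒ V=25.9708 continue | (k=2,j=1): S=136.1200, (K−S)⁺=0.0000, hold=11.3819 ⇒ V=11.3819 continue | (k=2,j=2): S=174.8155, (K−S)⁺=0.0000, hold=3.1928 ⇒ V=3.1928 continue  boundary S*=-
step 1: (k=1,j=0): S=120.1138, (K−S)⁺=5.4662, hold=19.0660 ⇒ V=19.0660 continue | (k=1,j=1): S=154.2591, (K−S)⁺=0.0000, hold=7.5088 ⇒ V=7.5088 continue  boundary S*=-
step 0: (k=0,j=0): S=136.1200, (K−S)⁺=0.0000, hold=13.5974 ⇒ V=13.5974 continue  boundary S*=-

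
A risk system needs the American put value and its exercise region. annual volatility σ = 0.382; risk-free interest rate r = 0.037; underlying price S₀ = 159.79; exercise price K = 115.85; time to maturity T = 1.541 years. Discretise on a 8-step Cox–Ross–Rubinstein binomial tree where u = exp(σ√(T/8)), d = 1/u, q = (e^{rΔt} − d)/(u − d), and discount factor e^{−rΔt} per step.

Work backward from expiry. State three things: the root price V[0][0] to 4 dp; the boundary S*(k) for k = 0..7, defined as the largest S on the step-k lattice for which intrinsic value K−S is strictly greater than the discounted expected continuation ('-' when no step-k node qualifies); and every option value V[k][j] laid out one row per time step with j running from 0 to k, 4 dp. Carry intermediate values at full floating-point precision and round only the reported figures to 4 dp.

price = 7.3529
boundary = - - - - - 69.1017 81.7148 96.6302
tree:
7.3529
11.3285 3.1456
17.0317 5.3047 0.8480
24.8452 8.8013 1.5869 0.0584
34.9016 14.2959 2.9662 0.1129 0.0000
46.7483 22.5582 5.5373 0.2184 0.0000 0.0000
57.4145 34.1352 10.3237 0.4226 0.0000 0.0000 0.0000
66.4344 46.7483 19.2198 0.8176 0.0000 0.0000 0.0000 0.0000
74.0619 57.4145 34.1352 1.5818 0.0000 0.0000 0.0000 0.0000 0.0000

Δt=0.19262  u=1.18253  d=0.84564  q=0.47942  discount=0.99290
step 8 (expiry): payoffs max(K−S,0) = 74.0619 57.4145 34.1352 1.5818 0.0000 0.0000 0.0000 0.0000 0.0000
step 7: (k=7,j=0): S=49.4156, (K−S)⁺=66.4344, hold=65.6116 ⇒ V=66.4344 exercise | (k=7,j=1): S=69.1017, (K−S)⁺=46.7483, hold=45.9256 ⇒ V=46.7483 exercise | (k=7,j=2): S=96.6302, (K−S)⁺=19.2198, hold=18.3970 ⇒ V=19.2198 exercise | (k=7,j=3): S=135.1255, (K−S)⁺=0.0000, hold=0.8176 ⇒ V=0.8176 continue | (k=7,j=4): S=188.9565, (K−S)⁺=0.0000, hold=0.0000 ⇒ V=0.0000 continue | (k=7,j=5): S=264.2324, (K−S)⁺=0.0000, hold=0.0000 ⇒ V=0.0000 continue | (k=7,j=6): S=369.4966, (K−S)⁺=0.0000, hold=0.0000 ⇒ V=0.0000 continue | (k=7,j=7): S=516.6957, (K−S)⁺=0.0000, hold=0.0000 ⇒ V=0.0000 continue  boundary S*=96.6302
step 6: (k=6,j=0): S=58.4355, (K−S)⁺=57.4145, hold=56.5918 ⇒ V=57.4145 exercise | (k=6,j=1): S=81.7148, (K−S)⁺=34.1352, hold=33.3124 ⇒ V=34.1352 exercise | (k=6,j=2): S=114.2682, (K−S)⁺=1.5818, hold=10.3237 ⇒ V=10.3237 continue | (k=6,j=3): S=159.7900, (K−S)⁺=0.0000, hold=0.4226 ⇒ V=0.4226 continue | (k=6,j=4): S=223.4467, (K−S)⁺=0.0000, hold=0.0000 ⇒ V=0.0000 continue | (k=6,j=5): S=312.4628, (K−S)⁺=0.0000, hold=0.0000 ⇒ V=0.0000 continue | (k=6,j=6): S=436.9408, (K−S)⁺=0.0000, hold=0.0000 ⇒ V=0.0000 continue  boundary S*=81.7148
step 5: (k=5,j=0): S=69.1017, (K−S)⁺=46.7483, hold=45.9256 ⇒ V=46.7483 exercise | (k=5,j=1): S=96.6302, (K−S)⁺=19.2198, hold=22.5582 ⇒ V=22.5582 continue | (k=5,j=2): S=135.1255, (K−S)⁺=0.0000, hold=5.5373 ⇒ V=5.5373 continue | (k=5,j=3): S=188.9565, (K−S)⁺=0.0000, hold=0.2184 ⇒ V=0.2184 continue | (k=5,j=4): S=264.2324, (K−S)⁺=0.0000, hold=0.0000 ⇒ V=0.0000 continue | (k=5,j=5): S=369.4966, (K−S)⁺=0.0000, hold=0.0000 ⇒ V=0.0000 continue  boundary S*=69.1017
step 4: (k=4,j=0): S=81.7148, (K−S)⁺=34.1352, hold=34.9016 ⇒ V=34.9016 continue | (k=4,j=1): S=114.2682, (K−S)⁺=1.5818, hold=14.2959 ⇒ V=14.2959 continue | (k=4,j=2): S=159.7900, (K−S)⁺=0.0000, hold=2.9662 ⇒ V=2.9662 continue | (k=4,j=3): S=223.4467, (K−S)⁺=0.0000, hold=0.1129 ⇒ V=0.1129 continue | (k=4,j=4): S=312.4628, (K−S)⁺=0.0000, hold=0.0000 ⇒ V=0.0000 continue  boundary S*=-
step 3: (k=3,j=0): S=96.6302, (K−S)⁺=19.2198, hold=24.8452 ⇒ V=24.8452 continue | (k=3,j=1): S=135.1255, (K−S)⁺=0.0000, hold=8.8013 ⇒ V=8.8013 continue | (k=3,j=2): S=188.9565, (K−S)⁺=0.0000, hold=1.5869 ⇒ V=1.5869 continue | (k=3,j=3): S=264.2324, (K−S)⁺=0.0000, hold=0.0584 ⇒ V=0.0584 continue  boundary S*=-
step 2: (k=2,j=0): S=114.2682, (K−S)⁺=1.5818, hold=17.0317 ⇒ V=17.0317 continue | (k=2,j=1): S=159.7900, (K−S)⁺=0.0000, hold=5.3047 ⇒ V=5.3047 continue | (k=2,j=2): S=223.4467, (K−S)⁺=0.0000, hold=0.8480 ⇒ V=0.8480 continue  boundary S*=-
step 1: (k=1,j=0): S=135.1255, (K−S)⁺=0.0000, hold=11.3285 ⇒ V=11.3285 continue | (k=1,j=1): S=188.9565, (K−S)⁺=0.0000, hold=3.1456 ⇒ V=3.1456 continue  boundary S*=-
step 0: (k=0,j=0): S=159.7900, (K−S)⁺=0.0000, hold=7.3529 ⇒ V=7.3529 continue  boundary S*=-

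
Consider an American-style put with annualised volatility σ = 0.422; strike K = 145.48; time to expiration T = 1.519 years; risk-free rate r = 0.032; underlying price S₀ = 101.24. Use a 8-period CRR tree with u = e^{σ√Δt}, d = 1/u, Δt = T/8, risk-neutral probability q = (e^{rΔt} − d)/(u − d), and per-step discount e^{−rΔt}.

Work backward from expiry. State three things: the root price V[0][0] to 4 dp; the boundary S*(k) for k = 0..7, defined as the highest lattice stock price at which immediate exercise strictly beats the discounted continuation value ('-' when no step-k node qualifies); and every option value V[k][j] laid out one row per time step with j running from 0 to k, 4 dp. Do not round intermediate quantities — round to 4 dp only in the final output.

price = 49.2009
boundary = - - 70.0861 84.2349 70.0861 84.2349 101.2400 121.6781
tree:
49.2009
61.9073 35.5461
75.3939 47.5395 22.5164
87.1662 61.2451 32.7392 11.3096
96.9611 75.3939 45.8537 18.4123 3.4670
105.1107 87.1662 61.2451 29.1355 6.5893 0.0000
111.8915 96.9611 75.3939 44.2400 12.5235 0.0000 0.0000
117.5333 105.1107 87.1662 61.2451 23.8019 0.0000 0.0000 0.0000
122.2275 111.8915 96.9611 75.3939 44.2400 0.0000 0.0000 0.0000 0.0000

Δt=0.18987, u=1.20188, d=0.83203, q=0.47064, disc=e^(-rΔt)=0.99394
k=8 terminal: V=max(K-S,0) → 122.2275 111.8915 96.9611 75.3939 44.2400 0.0000 0.0000 0.0000 0.0000
k=7: j=0 S=27.9467 intr=117.5333 cont=116.6521 V=117.5333[EX]; j=1 S=40.3693 intr=105.1107 cont=104.2295 V=105.1107[EX]; j=2 S=58.3138 intr=87.1662 cont=86.2849 V=87.1662[EX]; j=3 S=84.2349 intr=61.2451 cont=60.3639 V=61.2451[EX]; j=4 S=121.6781 intr=23.8019 cont=23.2772 V=23.8019[EX]; j=5 S=175.7652 intr=0.0000 cont=0.0000 V=0.0000[hold]; j=6 S=253.8945 intr=0.0000 cont=0.0000 V=0.0000[hold]; j=7 S=366.7532 intr=0.0000 cont=0.0000 V=0.0000[hold]  S*(7)=121.6781
k=6: j=0 S=33.5885 intr=111.8915 cont=111.0102 V=111.8915[EX]; j=1 S=48.5189 intr=96.9611 cont=96.0798 V=96.9611[EX]; j=2 S=70.0861 intr=75.3939 cont=74.5127 V=75.3939[EX]; j=3 S=101.2400 intr=44.2400 cont=43.3587 V=44.2400[EX]; j=4 S=146.2422 intr=0.0000 cont=12.5235 V=12.5235[hold]; j=5 S=211.2483 intr=0.0000 cont=0.0000 V=0.0000[hold]; j=6 S=305.1502 intr=0.0000 cont=0.0000 V=0.0000[hold]  S*(6)=101.2400
k=5: j=0 S=40.3693 intr=105.1107 cont=104.2295 V=105.1107[EX]; j=1 S=58.3138 intr=87.1662 cont=86.2849 V=87.1662[EX]; j=2 S=84.2349 intr=61.2451 cont=60.3639 V=61.2451[EX]; j=3 S=121.6781 intr=23.8019 cont=29.1355 V=29.1355[hold]; j=4 S=175.7652 intr=0.0000 cont=6.5893 V=6.5893[hold]; j=5 S=253.8945 intr=0.0000 cont=0.0000 V=0.0000[hold]  S*(5)=84.2349
k=4: j=0 S=48.5189 intr=96.9611 cont=96.0798 V=96.9611[EX]; j=1 S=70.0861 intr=75.3939 cont=74.5127 V=75.3939[EX]; j=2 S=101.2400 intr=44.2400 cont=45.8537 V=45.8537[hold]; j=3 S=146.2422 intr=0.0000 cont=18.4123 V=18.4123[hold]; j=4 S=211.2483 intr=0.0000 cont=3.4670 V=3.4670[hold]  S*(4)=70.0861
k=3: j=0 S=58.3138 intr=87.1662 cont=86.2849 V=87.1662[EX]; j=1 S=84.2349 intr=61.2451 cont=61.1188 V=61.2451[EX]; j=2 S=121.6781 intr=23.8019 cont=32.7392 V=32.7392[hold]; j=3 S=175.7652 intr=0.0000 cont=11.3096 V=11.3096[hold]  S*(3)=84.2349
k=2: j=0 S=70.0861 intr=75.3939 cont=74.5127 V=75.3939[EX]; j=1 S=101.2400 intr=44.2400 cont=47.5395 V=47.5395[hold]; j=2 S=146.2422 intr=0.0000 cont=22.5164 V=22.5164[hold]  S*(2)=70.0861
k=1: j=0 S=84.2349 intr=61.2451 cont=61.9073 V=61.9073[hold]; j=1 S=121.6781 intr=23.8019 cont=35.5461 V=35.5461[hold]  S*(1)=-
k=0: j=0 S=101.2400 intr=44.2400 cont=49.2009 V=49.2009[hold]  S*(0)=-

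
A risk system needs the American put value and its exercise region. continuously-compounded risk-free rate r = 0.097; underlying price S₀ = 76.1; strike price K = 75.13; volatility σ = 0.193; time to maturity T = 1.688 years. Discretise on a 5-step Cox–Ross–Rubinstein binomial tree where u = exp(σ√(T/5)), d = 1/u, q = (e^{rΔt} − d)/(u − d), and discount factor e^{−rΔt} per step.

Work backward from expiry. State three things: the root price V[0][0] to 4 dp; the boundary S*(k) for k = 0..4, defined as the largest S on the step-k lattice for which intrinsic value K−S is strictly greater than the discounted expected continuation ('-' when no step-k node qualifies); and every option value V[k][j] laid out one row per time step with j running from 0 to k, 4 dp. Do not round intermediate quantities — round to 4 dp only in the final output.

price = 3.4691
boundary = - - 60.8109 68.0273 60.8109
tree:
3.4691
7.1773 1.3837
14.3191 3.1875 0.3530
20.7699 7.1027 0.9600 0.0000
26.5365 14.3191 2.6113 0.0000 0.0000
31.6913 20.7699 7.1027 0.0000 0.0000 0.0000

Δt=0.33760  u=1.11867  d=0.89392  q=0.62011  discount=0.96778
step 5 (expiry): payoffs max(K−S,0) = 31.6913 20.7699 7.1027 0.0000 0.0000 0.0000
step 4: (k=4,j=0): S=48.5935, (K−S)⁺=26.5365, hold=24.1160 ⇒ V=26.5365 exercise | (k=4,j=1): S=60.8109, (K−S)⁺=14.3191, hold=11.8986 ⇒ V=14.3191 exercise | (k=4,j=2): S=76.1000, (K−S)⁺=0.0000, hold=2.6113 ⇒ V=2.6113 continue | (k=4,j=3): S=95.2331, (K−S)⁺=0.0000, hold=0.0000 ⇒ V=0.0000 continue | (k=4,j=4): S=119.1766, (K−S)⁺=0.0000, hold=0.0000 ⇒ V=0.0000 continue  boundary S*=60.8109
step 3: (k=3,j=0): S=54.3601, (K−S)⁺=20.7699, hold=18.3495 ⇒ V=20.7699 exercise | (k=3,j=1): S=68.0273, (K−S)⁺=7.1027, hold=6.8315 ⇒ V=7.1027 exercise | (k=3,j=2): S=85.1307, (K−S)⁺=0.0000, hold=0.9600 ⇒ V=0.9600 continue | (k=3,j=3): S=106.5343, (K−S)⁺=0.0000, hold=0.0000 ⇒ V=0.0000 continue  boundary S*=68.0273
step 2: (k=2,j=0): S=60.8109, (K−S)⁺=14.3191, hold=11.8986 ⇒ V=14.3191 exercise | (k=2,j=1): S=76.1000, (K−S)⁺=0.0000, hold=3.1875 ⇒ V=3.1875 continue | (k=2,j=2): S=95.2331, (K−S)⁺=0.0000, hold=0.3530 ⇒ V=0.3530 continue  boundary S*=60.8109
step 1: (k=1,j=0): S=68.0273, (K−S)⁺=7.1027, hold=7.1773 ⇒ V=7.1773 continue | (k=1,j=1): S=85.1307, (K−S)⁺=0.0000, hold=1.3837 ⇒ V=1.3837 continue  boundary S*=-
step 0: (k=0,j=0): S=76.1000, (K−S)⁺=0.0000, hold=3.4691 ⇒ V=3.4691 continue  boundary S*=-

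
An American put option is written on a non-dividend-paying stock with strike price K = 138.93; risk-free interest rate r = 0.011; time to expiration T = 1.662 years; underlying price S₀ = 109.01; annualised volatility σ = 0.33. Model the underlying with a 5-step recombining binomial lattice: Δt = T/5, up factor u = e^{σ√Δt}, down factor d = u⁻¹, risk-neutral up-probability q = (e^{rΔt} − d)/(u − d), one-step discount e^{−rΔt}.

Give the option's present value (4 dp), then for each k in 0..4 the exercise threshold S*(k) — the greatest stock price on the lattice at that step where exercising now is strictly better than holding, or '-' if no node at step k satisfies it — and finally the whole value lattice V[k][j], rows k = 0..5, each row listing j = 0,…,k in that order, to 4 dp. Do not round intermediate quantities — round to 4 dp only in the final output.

params: Δt=0.33240 u=1.20956 d=0.82675 q=0.46215 e^(-rΔt)=0.99635
t_5 payoffs: 96.8259 77.3299 48.8065 7.0756 0.0000 0.0000
t_4: node(4,0) S=50.9276 payoff=88.0024 vs cont=87.4953 → 88.0024 [stop]  node(4,1) S=74.5092 payoff=64.4208 vs cont=63.9138 → 64.4208 [stop]  node(4,2) S=109.0100 payoff=29.9200 vs cont=29.4129 → 29.9200 [stop]  node(4,3) S=159.4861 payoff=0.0000 vs cont=3.7917 → 3.7917 [wait]  node(4,4) S=233.3348 payoff=0.0000 vs cont=0.0000 → 0.0000 [wait]  ⇒ S*(4)=109.0100
t_3: node(3,0) S=61.6001 payoff=77.3299 vs cont=76.8228 → 77.3299 [stop]  node(3,1) S=90.1235 payoff=48.8065 vs cont=48.2994 → 48.8065 [stop]  node(3,2) S=131.8544 payoff=7.0756 vs cont=17.7798 → 17.7798 [wait]  node(3,3) S=192.9084 payoff=0.0000 vs cont=2.0320 → 2.0320 [wait]  ⇒ S*(3)=90.1235
t_2: node(2,0) S=74.5092 payoff=64.4208 vs cont=63.9138 → 64.4208 [stop]  node(2,1) S=109.0100 payoff=29.9200 vs cont=34.3418 → 34.3418 [wait]  node(2,2) S=159.4861 payoff=0.0000 vs cont=10.4636 → 10.4636 [wait]  ⇒ S*(2)=74.5092
t_1: node(1,0) S=90.1235 payoff=48.8065 vs cont=50.3355 → 50.3355 [wait]  node(1,1) S=131.8544 payoff=7.0756 vs cont=23.2215 → 23.2215 [wait]  ⇒ S*(1)=-
t_0: node(0,0) S=109.0100 payoff=29.9200 vs cont=37.6669 → 37.6669 [wait]  ⇒ S*(0)=-

price = 37.6669
boundary = - - 74.5092 90.1235 109.0100
tree:
37.6669
50.3355 23.2215
64.4208 34.3418 10.4636
77.3299 48.8065 17.7798 2.0320
88.0024 64.4208 29.9200 3.7917 0.0000
96.8259 77.3299 48.8065 7.0756 0.0000 0.0000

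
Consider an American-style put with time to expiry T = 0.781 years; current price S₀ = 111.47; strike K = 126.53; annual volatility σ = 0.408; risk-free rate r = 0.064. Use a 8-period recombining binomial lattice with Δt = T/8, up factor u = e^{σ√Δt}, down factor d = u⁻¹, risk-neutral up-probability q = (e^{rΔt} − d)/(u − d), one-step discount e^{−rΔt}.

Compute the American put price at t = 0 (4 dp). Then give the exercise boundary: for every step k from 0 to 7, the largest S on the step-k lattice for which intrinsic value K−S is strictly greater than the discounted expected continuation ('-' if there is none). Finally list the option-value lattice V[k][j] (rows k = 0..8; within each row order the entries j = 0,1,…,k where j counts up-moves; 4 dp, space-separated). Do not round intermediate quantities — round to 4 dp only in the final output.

price = 22.9350
boundary = - - - 76.0443 86.3835 76.0443 86.3835 98.1283
tree:
22.9350
30.8448 15.0822
40.1630 21.6424 8.5192
50.4857 30.0450 13.2658 3.7402
59.5873 40.1465 20.0258 6.4739 0.9729
67.5996 50.4857 29.0708 10.9671 1.9298 0.0000
74.6529 59.5873 40.1465 18.0362 3.8278 0.0000 0.0000
80.8620 67.5996 50.4857 28.4017 7.5925 0.0000 0.0000 0.0000
86.3279 74.6529 59.5873 40.1465 15.0600 0.0000 0.0000 0.0000 0.0000

Δt=0.09763  u=1.13596  d=0.88031  q=0.49269  discount=0.99377
step 8 (expiry): payoffs max(K−S,0) = 86.3279 74.6529 59.5873 40.1465 15.0600 0.0000 0.0000 0.0000 0.0000
step 7: (k=7,j=0): S=45.6680, (K−S)⁺=80.8620, hold=80.0739 ⇒ V=80.8620 exercise | (k=7,j=1): S=58.9304, (K−S)⁺=67.5996, hold=66.8115 ⇒ V=67.5996 exercise | (k=7,j=2): S=76.0443, (K−S)⁺=50.4857, hold=49.6976 ⇒ V=50.4857 exercise | (k=7,j=3): S=98.1283, (K−S)⁺=28.4017, hold=27.6136 ⇒ V=28.4017 exercise | (k=7,j=4): S=126.6256, (K−S)⁺=0.0000, hold=7.5925 ⇒ V=7.5925 continue | (k=7,j=5): S=163.3989, (K−S)⁺=0.0000, hold=0.0000 ⇒ V=0.0000 continue | (k=7,j=6): S=210.8514, (K−S)⁺=0.0000, hold=0.0000 ⇒ V=0.0000 continue | (k=7,j=7): S=272.0845, (K−S)⁺=0.0000, hold=0.0000 ⇒ V=0.0000 continue  boundary S*=98.1283
step 6: (k=6,j=0): S=51.8771, (K−S)⁺=74.6529, hold=73.8648 ⇒ V=74.6529 exercise | (k=6,j=1): S=66.9427, (K−S)⁺=59.5873, hold=58.7992 ⇒ V=59.5873 exercise | (k=6,j=2): S=86.3835, (K−S)⁺=40.1465, hold=39.3584 ⇒ V=40.1465 exercise | (k=6,j=3): S=111.4700, (K−S)⁺=15.0600, hold=18.0362 ⇒ V=18.0362 continue | (k=6,j=4): S=143.8419, (K−S)⁺=0.0000, hold=3.8278 ⇒ V=3.8278 continue | (k=6,j=5): S=185.6149, (K−S)⁺=0.0000, hold=0.0000 ⇒ V=0.0000 continue | (k=6,j=6): S=239.5191, (K−S)⁺=0.0000, hold=0.0000 ⇒ V=0.0000 continue  boundary S*=86.3835
step 5: (k=5,j=0): S=58.9304, (K−S)⁺=67.5996, hold=66.8115 ⇒ V=67.5996 exercise | (k=5,j=1): S=76.0443, (K−S)⁺=50.4857, hold=49.6976 ⇒ V=50.4857 exercise | (k=5,j=2): S=98.1283, (K−S)⁺=28.4017, hold=29.0708 ⇒ V=29.0708 continue | (k=5,j=3): S=126.6256, (K−S)⁺=0.0000, hold=10.9671 ⇒ V=10.9671 continue | (k=5,j=4): S=163.3989, (K−S)⁺=0.0000, hold=1.9298 ⇒ V=1.9298 continue | (k=5,j=5): S=210.8514, (K−S)⁺=0.0000, hold=0.0000 ⇒ V=0.0000 continue  boundary S*=76.0443
step 4: (k=4,j=0): S=66.9427, (K−S)⁺=59.5873, hold=58.7992 ⇒ V=59.5873 exercise | (k=4,j=1): S=86.3835, (K−S)⁺=40.1465, hold=39.6860 ⇒ V=40.1465 exercise | (k=4,j=2): S=111.4700, (K−S)⁺=15.0600, hold=20.0258 ⇒ V=20.0258 continue | (k=4,j=3): S=143.8419, (K−S)⁺=0.0000, hold=6.4739 ⇒ V=6.4739 continue | (k=4,j=4): S=185.6149, (K−S)⁺=0.0000, hold=0.9729 ⇒ V=0.9729 continue  boundary S*=86.3835
step 3: (k=3,j=0): S=76.0443, (K−S)⁺=50.4857, hold=49.6976 ⇒ V=50.4857 exercise | (k=3,j=1): S=98.1283, (K−S)⁺=28.4017, hold=30.0450 ⇒ V=30.0450 continue | (k=3,j=2): S=126.6256, (K−S)⁺=0.0000, hold=13.2658 ⇒ V=13.2658 continue | (k=3,j=3): S=163.3989, (K−S)⁺=0.0000, hold=3.7402 ⇒ V=3.7402 continue  boundary S*=76.0443
step 2: (k=2,j=0): S=86.3835, (K−S)⁺=40.1465, hold=40.1630 ⇒ V=40.1630 continue | (k=2,j=1): S=111.4700, (K−S)⁺=15.0600, hold=21.6424 ⇒ V=21.6424 continue | (k=2,j=2): S=143.8419, (K−S)⁺=0.0000, hold=8.5192 ⇒ V=8.5192 continue  boundary S*=-
step 1: (k=1,j=0): S=98.1283, (K−S)⁺=28.4017, hold=30.8448 ⇒ V=30.8448 continue | (k=1,j=1): S=126.6256, (K−S)⁺=0.0000, hold=15.0822 ⇒ V=15.0822 continue  boundary S*=-
step 0: (k=0,j=0): S=111.4700, (K−S)⁺=15.0600, hold=22.9350 ⇒ V=22.9350 continue  boundary S*=-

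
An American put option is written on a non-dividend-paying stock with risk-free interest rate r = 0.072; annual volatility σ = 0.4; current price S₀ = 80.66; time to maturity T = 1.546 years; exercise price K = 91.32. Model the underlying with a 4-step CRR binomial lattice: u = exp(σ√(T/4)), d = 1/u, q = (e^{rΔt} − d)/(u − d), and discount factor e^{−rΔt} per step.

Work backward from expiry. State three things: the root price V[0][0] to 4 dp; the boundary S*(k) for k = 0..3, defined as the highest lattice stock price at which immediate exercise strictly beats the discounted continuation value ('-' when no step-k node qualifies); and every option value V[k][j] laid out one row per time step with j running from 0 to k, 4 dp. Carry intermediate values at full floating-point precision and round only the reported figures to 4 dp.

Δt=0.38650  u=1.28233  d=0.77983  q=0.49431  discount=0.97256
step 4 (expiry): payoffs max(K−S,0) = 61.4893 42.2676 10.6600 0.0000 0.0000
step 3: (k=3,j=0): S=38.2527, (K−S)⁺=53.0673, hold=50.5611 ⇒ V=53.0673 exercise | (k=3,j=1): S=62.9013, (K−S)⁺=28.4187, hold=25.9125 ⇒ V=28.4187 exercise | (k=3,j=2): S=103.4325, (K−S)⁺=0.0000, hold=5.2427 ⇒ V=5.2427 continue | (k=3,j=3): S=170.0806, (K−S)⁺=0.0000, hold=0.0000 ⇒ V=0.0000 continue  boundary S*=62.9013
step 2: (k=2,j=0): S=49.0524, (K−S)⁺=42.2676, hold=39.7613 ⇒ V=42.2676 exercise | (k=2,j=1): S=80.6600, (K−S)⁺=10.6600, hold=16.4972 ⇒ V=16.4972 continue | (k=2,j=2): S=132.6343, (K−S)⁺=0.0000, hold=2.5785 ⇒ V=2.5785 continue  boundary S*=49.0524
step 1: (k=1,j=0): S=62.9013, (K−S)⁺=28.4187, hold=28.7187 ⇒ V=28.7187 continue | (k=1,j=1): S=103.4325, (K−S)⁺=0.0000, hold=9.3531 ⇒ V=9.3531 continue  boundary S*=-
step 0: (k=0,j=0): S=80.6600, (K−S)⁺=10.6600, hold=18.6207 ⇒ V=18.6207 continue  boundary S*=-

price = 18.6207
boundary = - - 49.0524 62.9013
tree:
18.6207
28.7187 9.3531
42.2676 16.4972 2.5785
53.0673 28.4187 5.2427 0.0000
61.4893 42.2676 10.6600 0.0000 0.0000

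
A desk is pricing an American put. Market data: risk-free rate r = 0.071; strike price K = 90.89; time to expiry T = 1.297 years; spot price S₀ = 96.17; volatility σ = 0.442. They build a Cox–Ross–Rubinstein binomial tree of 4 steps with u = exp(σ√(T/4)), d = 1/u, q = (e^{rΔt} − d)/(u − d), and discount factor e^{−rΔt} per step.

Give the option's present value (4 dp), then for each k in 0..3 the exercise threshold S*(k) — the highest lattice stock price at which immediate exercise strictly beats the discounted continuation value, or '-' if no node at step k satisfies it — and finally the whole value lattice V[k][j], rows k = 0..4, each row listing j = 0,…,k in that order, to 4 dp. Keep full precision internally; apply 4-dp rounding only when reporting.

price = 12.3406
boundary = - - 58.1335 45.1980
tree:
12.3406
20.4890 4.2199
32.7565 8.3554 0.0000
45.6920 16.5437 0.0000 0.0000
55.7491 32.7565 0.0000 0.0000 0.0000

params: Δt=0.32425 u=1.28619 d=0.77749 q=0.48319 e^(-rΔt)=0.97724
t_4 payoffs: 55.7491 32.7565 0.0000 0.0000 0.0000
t_3: node(3,0) S=45.1980 payoff=45.6920 vs cont=43.6234 → 45.6920 [stop]  node(3,1) S=74.7710 payoff=16.1190 vs cont=16.5437 → 16.5437 [wait]  node(3,2) S=123.6933 payoff=0.0000 vs cont=0.0000 → 0.0000 [wait]  node(3,3) S=204.6254 payoff=0.0000 vs cont=0.0000 → 0.0000 [wait]  ⇒ S*(3)=45.1980
t_2: node(2,0) S=58.1335 payoff=32.7565 vs cont=30.8885 → 32.7565 [stop]  node(2,1) S=96.1700 payoff=0.0000 vs cont=8.3554 → 8.3554 [wait]  node(2,2) S=159.0937 payoff=0.0000 vs cont=0.0000 → 0.0000 [wait]  ⇒ S*(2)=58.1335
t_1: node(1,0) S=74.7710 payoff=16.1190 vs cont=20.4890 → 20.4890 [wait]  node(1,1) S=123.6933 payoff=0.0000 vs cont=4.2199 → 4.2199 [wait]  ⇒ S*(1)=-
t_0: node(0,0) S=96.1700 payoff=0.0000 vs cont=12.3406 → 12.3406 [wait]  ⇒ S*(0)=-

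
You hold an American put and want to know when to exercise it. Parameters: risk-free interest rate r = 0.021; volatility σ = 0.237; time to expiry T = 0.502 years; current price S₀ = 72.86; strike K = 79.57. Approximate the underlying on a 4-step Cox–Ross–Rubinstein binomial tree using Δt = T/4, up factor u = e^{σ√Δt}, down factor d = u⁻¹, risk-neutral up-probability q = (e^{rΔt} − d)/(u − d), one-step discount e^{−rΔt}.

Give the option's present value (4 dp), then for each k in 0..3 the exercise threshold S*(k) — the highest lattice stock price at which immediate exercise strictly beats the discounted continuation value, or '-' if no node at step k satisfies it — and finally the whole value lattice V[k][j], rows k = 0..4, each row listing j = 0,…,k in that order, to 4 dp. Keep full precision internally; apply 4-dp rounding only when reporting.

params: Δt=0.12550 u=1.08758 d=0.91947 q=0.49472 e^(-rΔt)=0.99737
t_4 payoffs: 27.4941 17.9725 6.7100 0.0000 0.0000
t_3: node(3,0) S=56.6369 payoff=22.9331 vs cont=22.7236 → 22.9331 [stop]  node(3,1) S=66.9925 payoff=12.5775 vs cont=12.3681 → 12.5775 [stop]  node(3,2) S=79.2414 payoff=0.3286 vs cont=3.3815 → 3.3815 [wait]  node(3,3) S=93.7300 payoff=0.0000 vs cont=0.0000 → 0.0000 [wait]  ⇒ S*(3)=66.9925
t_2: node(2,0) S=61.5975 payoff=17.9725 vs cont=17.7631 → 17.9725 [stop]  node(2,1) S=72.8600 payoff=6.7100 vs cont=8.0069 → 8.0069 [wait]  node(2,2) S=86.1818 payoff=0.0000 vs cont=1.7041 → 1.7041 [wait]  ⇒ S*(2)=61.5975
t_1: node(1,0) S=66.9925 payoff=12.5775 vs cont=13.0080 → 13.0080 [wait]  node(1,1) S=79.2414 payoff=0.3286 vs cont=4.8759 → 4.8759 [wait]  ⇒ S*(1)=-
t_0: node(0,0) S=72.8600 payoff=6.7100 vs cont=8.9613 → 8.9613 [wait]  ⇒ S*(0)=-

price = 8.9613
boundary = - - 61.5975 66.9925
tree:
8.9613
13.0080 4.8759
17.9725 8.0069 1.7041
22.9331 12.5775 3.3815 0.0000
27.4941 17.9725 6.7100 0.0000 0.0000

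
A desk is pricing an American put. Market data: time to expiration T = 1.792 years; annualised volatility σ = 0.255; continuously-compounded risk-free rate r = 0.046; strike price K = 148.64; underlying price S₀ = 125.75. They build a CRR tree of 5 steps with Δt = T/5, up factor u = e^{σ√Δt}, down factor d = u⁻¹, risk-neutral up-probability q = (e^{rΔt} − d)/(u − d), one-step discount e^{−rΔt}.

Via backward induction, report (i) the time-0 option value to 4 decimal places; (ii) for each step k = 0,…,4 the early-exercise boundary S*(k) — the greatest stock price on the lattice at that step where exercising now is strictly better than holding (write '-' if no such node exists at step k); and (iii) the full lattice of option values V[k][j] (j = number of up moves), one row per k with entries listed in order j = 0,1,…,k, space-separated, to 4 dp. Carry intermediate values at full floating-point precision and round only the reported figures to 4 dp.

params: Δt=0.35840 u=1.16493 d=0.85842 q=0.51614 e^(-rΔt)=0.98365
t_5 payoffs: 90.0246 69.0955 40.6935 2.1503 0.0000 0.0000
t_4: node(4,0) S=68.2828 payoff=80.3572 vs cont=77.9268 → 80.3572 [stop]  node(4,1) S=92.6637 payoff=55.9763 vs cont=53.5459 → 55.9763 [stop]  node(4,2) S=125.7500 payoff=22.8900 vs cont=20.4596 → 22.8900 [stop]  node(4,3) S=170.6501 payoff=0.0000 vs cont=1.0234 → 1.0234 [wait]  node(4,4) S=231.5821 payoff=0.0000 vs cont=0.0000 → 0.0000 [wait]  ⇒ S*(4)=125.7500
t_3: node(3,0) S=79.5445 payoff=69.0955 vs cont=66.6650 → 69.0955 [stop]  node(3,1) S=107.9465 payoff=40.6935 vs cont=38.2630 → 40.6935 [stop]  node(3,2) S=146.4897 payoff=2.1503 vs cont=11.4140 → 11.4140 [wait]  node(3,3) S=198.7951 payoff=0.0000 vs cont=0.4871 → 0.4871 [wait]  ⇒ S*(3)=107.9465
t_2: node(2,0) S=92.6637 payoff=55.9763 vs cont=53.5459 → 55.9763 [stop]  node(2,1) S=125.7500 payoff=22.8900 vs cont=25.1628 → 25.1628 [wait]  node(2,2) S=170.6501 payoff=0.0000 vs cont=5.6797 → 5.6797 [wait]  ⇒ S*(2)=92.6637
t_1: node(1,0) S=107.9465 payoff=40.6935 vs cont=39.4169 → 40.6935 [stop]  node(1,1) S=146.4897 payoff=2.1503 vs cont=14.8597 → 14.8597 [wait]  ⇒ S*(1)=107.9465
t_0: node(0,0) S=125.7500 payoff=22.8900 vs cont=26.9122 → 26.9122 [wait]  ⇒ S*(0)=-

price = 26.9122
boundary = - 107.9465 92.6637 107.9465 125.7500
tree:
26.9122
40.6935 14.8597
55.9763 25.1628 5.6797
69.0955 40.6935 11.4140 0.4871
80.3572 55.9763 22.8900 1.0234 0.0000
90.0246 69.0955 40.6935 2.1503 0.0000 0.0000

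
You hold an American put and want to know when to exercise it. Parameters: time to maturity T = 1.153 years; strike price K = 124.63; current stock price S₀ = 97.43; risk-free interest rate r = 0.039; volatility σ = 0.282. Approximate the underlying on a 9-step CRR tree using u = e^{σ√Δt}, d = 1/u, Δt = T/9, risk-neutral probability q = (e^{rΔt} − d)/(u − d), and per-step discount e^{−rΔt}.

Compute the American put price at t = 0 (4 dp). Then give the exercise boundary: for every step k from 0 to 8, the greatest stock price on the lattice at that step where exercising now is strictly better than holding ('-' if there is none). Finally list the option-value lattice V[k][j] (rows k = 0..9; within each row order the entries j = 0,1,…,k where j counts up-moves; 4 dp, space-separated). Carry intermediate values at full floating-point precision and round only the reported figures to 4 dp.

params: Δt=0.12811 u=1.10620 d=0.90399 q=0.49956 e^(-rΔt)=0.99502
t_9 payoffs: 85.3499 76.5634 65.8114 52.6543 36.5541 16.8525 0.0000 0.0000 0.0000 0.0000
t_8: node(8,0) S=43.4518 payoff=81.1782 vs cont=80.5570 → 81.1782 [stop]  node(8,1) S=53.1715 payoff=71.4585 vs cont=70.8373 → 71.4585 [stop]  node(8,2) S=65.0654 payoff=59.5646 vs cont=58.9434 → 59.5646 [stop]  node(8,3) S=79.6199 payoff=45.0101 vs cont=44.3890 → 45.0101 [stop]  node(8,4) S=97.4300 payoff=27.2000 vs cont=26.5789 → 27.2000 [stop]  node(8,5) S=119.2241 payoff=5.4059 vs cont=8.3916 → 8.3916 [wait]  node(8,6) S=145.8932 payoff=0.0000 vs cont=0.0000 → 0.0000 [wait]  node(8,7) S=178.5280 payoff=0.0000 vs cont=0.0000 → 0.0000 [wait]  node(8,8) S=218.4627 payoff=0.0000 vs cont=0.0000 → 0.0000 [wait]  ⇒ S*(8)=97.4300
t_7: node(7,0) S=48.0666 payoff=76.5634 vs cont=75.9422 → 76.5634 [stop]  node(7,1) S=58.8186 payoff=65.8114 vs cont=65.1902 → 65.8114 [stop]  node(7,2) S=71.9757 payoff=52.6543 vs cont=52.0332 → 52.6543 [stop]  node(7,3) S=88.0759 payoff=36.5541 vs cont=35.9330 → 36.5541 [stop]  node(7,4) S=107.7775 payoff=16.8525 vs cont=17.7154 → 17.7154 [wait]  node(7,5) S=131.8862 payoff=0.0000 vs cont=4.1786 → 4.1786 [wait]  node(7,6) S=161.3878 payoff=0.0000 vs cont=0.0000 → 0.0000 [wait]  node(7,7) S=197.4885 payoff=0.0000 vs cont=0.0000 → 0.0000 [wait]  ⇒ S*(7)=88.0759
t_6: node(6,0) S=53.1715 payoff=71.4585 vs cont=70.8373 → 71.4585 [stop]  node(6,1) S=65.0654 payoff=59.5646 vs cont=58.9434 → 59.5646 [stop]  node(6,2) S=79.6199 payoff=45.0101 vs cont=44.3890 → 45.0101 [stop]  node(6,3) S=97.4300 payoff=27.2000 vs cont=27.0078 → 27.2000 [stop]  node(6,4) S=119.2241 payoff=5.4059 vs cont=10.8984 → 10.8984 [wait]  node(6,5) S=145.8932 payoff=0.0000 vs cont=2.0807 → 2.0807 [wait]  node(6,6) S=178.5280 payoff=0.0000 vs cont=0.0000 → 0.0000 [wait]  ⇒ S*(6)=97.4300
t_5: node(5,0) S=58.8186 payoff=65.8114 vs cont=65.1902 → 65.8114 [stop]  node(5,1) S=71.9757 payoff=52.6543 vs cont=52.0332 → 52.6543 [stop]  node(5,2) S=88.0759 payoff=36.5541 vs cont=35.9330 → 36.5541 [stop]  node(5,3) S=107.7775 payoff=16.8525 vs cont=18.9614 → 18.9614 [wait]  node(5,4) S=131.8862 payoff=0.0000 vs cont=6.4611 → 6.4611 [wait]  node(5,5) S=161.3878 payoff=0.0000 vs cont=1.0361 → 1.0361 [wait]  ⇒ S*(5)=88.0759
t_4: node(4,0) S=65.0654 payoff=59.5646 vs cont=58.9434 → 59.5646 [stop]  node(4,1) S=79.6199 payoff=45.0101 vs cont=44.3890 → 45.0101 [stop]  node(4,2) S=97.4300 payoff=27.2000 vs cont=27.6272 → 27.6272 [wait]  node(4,3) S=119.2241 payoff=5.4059 vs cont=12.6534 → 12.6534 [wait]  node(4,4) S=145.8932 payoff=0.0000 vs cont=3.7323 → 3.7323 [wait]  ⇒ S*(4)=79.6199
t_3: node(3,0) S=71.9757 payoff=52.6543 vs cont=52.0332 → 52.6543 [stop]  node(3,1) S=88.0759 payoff=36.5541 vs cont=36.1453 → 36.5541 [stop]  node(3,2) S=107.7775 payoff=16.8525 vs cont=20.0465 → 20.0465 [wait]  node(3,3) S=131.8862 payoff=0.0000 vs cont=8.1560 → 8.1560 [wait]  ⇒ S*(3)=88.0759
t_2: node(2,0) S=79.6199 payoff=45.0101 vs cont=44.3890 → 45.0101 [stop]  node(2,1) S=97.4300 payoff=27.2000 vs cont=28.1665 → 28.1665 [wait]  node(2,2) S=119.2241 payoff=5.4059 vs cont=14.0362 → 14.0362 [wait]  ⇒ S*(2)=79.6199
t_1: node(1,0) S=88.0759 payoff=36.5541 vs cont=36.4134 → 36.5541 [stop]  node(1,1) S=107.7775 payoff=16.8525 vs cont=21.0024 → 21.0024 [wait]  ⇒ S*(1)=88.0759
t_0: node(0,0) S=97.4300 payoff=27.2000 vs cont=28.6417 → 28.6417 [wait]  ⇒ S*(0)=-

price = 28.6417
boundary = - 88.0759 79.6199 88.0759 79.6199 88.0759 97.4300 88.0759 97.4300
tree:
28.6417
36.5541 21.0024
45.0101 28.1665 14.0362
52.6543 36.5541 20.0465 8.1560
59.5646 45.0101 27.6272 12.6534 3.7323
65.8114 52.6543 36.5541 18.9614 6.4611 1.0361
71.4585 59.5646 45.0101 27.2000 10.8984 2.0807 0.0000
76.5634 65.8114 52.6543 36.5541 17.7154 4.1786 0.0000 0.0000
81.1782 71.4585 59.5646 45.0101 27.2000 8.3916 0.0000 0.0000 0.0000
85.3499 76.5634 65.8114 52.6543 36.5541 16.8525 0.0000 0.0000 0.0000 0.0000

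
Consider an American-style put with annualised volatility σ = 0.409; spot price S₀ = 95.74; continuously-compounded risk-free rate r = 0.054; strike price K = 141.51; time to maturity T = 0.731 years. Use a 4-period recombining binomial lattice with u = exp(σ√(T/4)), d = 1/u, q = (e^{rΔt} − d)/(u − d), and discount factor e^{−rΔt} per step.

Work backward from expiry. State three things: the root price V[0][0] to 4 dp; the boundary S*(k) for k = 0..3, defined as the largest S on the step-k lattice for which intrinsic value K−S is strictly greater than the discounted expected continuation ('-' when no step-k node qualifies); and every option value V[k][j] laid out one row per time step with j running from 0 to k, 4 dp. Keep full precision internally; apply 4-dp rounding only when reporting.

price = 45.9530
boundary = - 80.3821 95.7400 114.0322
tree:
45.9530
61.1279 30.7550
74.0222 45.7700 15.4161
84.8481 61.1279 27.4778 2.9041
93.9373 74.0222 45.7700 5.6907 0.0000

Δt=0.18275  u=1.19106  d=0.83959  q=0.48462  discount=0.99018
step 4 (expiry): payoffs max(K−S,0) = 93.9373 74.0222 45.7700 5.6907 0.0000
step 3: (k=3,j=0): S=56.6619, (K−S)⁺=84.8481, hold=83.4584 ⇒ V=84.8481 exercise | (k=3,j=1): S=80.3821, (K−S)⁺=61.1279, hold=59.7383 ⇒ V=61.1279 exercise | (k=3,j=2): S=114.0322, (K−S)⁺=27.4778, hold=26.0882 ⇒ V=27.4778 exercise | (k=3,j=3): S=161.7691, (K−S)⁺=0.0000, hold=2.9041 ⇒ V=2.9041 continue  boundary S*=114.0322
step 2: (k=2,j=0): S=67.4878, (K−S)⁺=74.0222, hold=72.6326 ⇒ V=74.0222 exercise | (k=2,j=1): S=95.7400, (K−S)⁺=45.7700, hold=44.3804 ⇒ V=45.7700 exercise | (k=2,j=2): S=135.8193, (K−S)⁺=5.6907, hold=15.4161 ⇒ V=15.4161 continue  boundary S*=95.7400
step 1: (k=1,j=0): S=80.3821, (K−S)⁺=61.1279, hold=59.7383 ⇒ V=61.1279 exercise | (k=1,j=1): S=114.0322, (K−S)⁺=27.4778, hold=30.7550 ⇒ V=30.7550 continue  boundary S*=80.3821
step 0: (k=0,j=0): S=95.7400, (K−S)⁺=45.7700, hold=45.9530 ⇒ V=45.9530 continue  boundary S*=-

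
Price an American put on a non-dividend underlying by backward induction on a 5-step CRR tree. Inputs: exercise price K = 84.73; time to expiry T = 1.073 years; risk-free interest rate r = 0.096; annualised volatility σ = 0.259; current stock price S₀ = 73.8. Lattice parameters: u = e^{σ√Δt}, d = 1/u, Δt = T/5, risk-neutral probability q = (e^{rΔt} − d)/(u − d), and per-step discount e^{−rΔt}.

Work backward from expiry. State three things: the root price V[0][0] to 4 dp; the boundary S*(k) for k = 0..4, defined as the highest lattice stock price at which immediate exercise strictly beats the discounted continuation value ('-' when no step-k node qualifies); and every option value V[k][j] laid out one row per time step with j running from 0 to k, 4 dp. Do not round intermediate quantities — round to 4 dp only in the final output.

price = 11.7210
boundary = - 65.4559 58.0553 65.4559 73.8000
tree:
11.7210
19.2741 6.1418
26.6747 11.1575 2.3756
33.2386 19.2741 5.1083 0.2872
39.0604 26.6747 10.9300 0.6612 0.0000
44.2240 33.2386 19.2741 1.5223 0.0000 0.0000

Δt=0.21460  u=1.12748  d=0.88694  q=0.55658  discount=0.97961
step 5 (expiry): payoffs max(K−S,0) = 44.2240 33.2386 19.2741 1.5223 0.0000 0.0000
step 4: (k=4,j=0): S=45.6696, (K−S)⁺=39.0604, hold=37.3327 ⇒ V=39.0604 exercise | (k=4,j=1): S=58.0553, (K−S)⁺=26.6747, hold=24.9470 ⇒ V=26.6747 exercise | (k=4,j=2): S=73.8000, (K−S)⁺=10.9300, hold=9.2023 ⇒ V=10.9300 exercise | (k=4,j=3): S=93.8147, (K−S)⁺=0.0000, hold=0.6612 ⇒ V=0.6612 continue | (k=4,j=4): S=119.2575, (K−S)⁺=0.0000, hold=0.0000 ⇒ V=0.0000 continue  boundary S*=73.8000
step 3: (k=3,j=0): S=51.4914, (K−S)⁺=33.2386, hold=31.5109 ⇒ V=33.2386 exercise | (k=3,j=1): S=65.4559, (K−S)⁺=19.2741, hold=17.5464 ⇒ V=19.2741 exercise | (k=3,j=2): S=83.2077, (K−S)⁺=1.5223, hold=5.1083 ⇒ V=5.1083 continue | (k=3,j=3): S=105.7739, (K−S)⁺=0.0000, hold=0.2872 ⇒ V=0.2872 continue  boundary S*=65.4559
step 2: (k=2,j=0): S=58.0553, (K−S)⁺=26.6747, hold=24.9470 ⇒ V=26.6747 exercise | (k=2,j=1): S=73.8000, (K−S)⁺=10.9300, hold=11.1575 ⇒ V=11.1575 continue | (k=2,j=2): S=93.8147, (K−S)⁺=0.0000, hold=2.3756 ⇒ V=2.3756 continue  boundary S*=58.0553
step 1: (k=1,j=0): S=65.4559, (K−S)⁺=19.2741, hold=17.6704 ⇒ V=19.2741 exercise | (k=1,j=1): S=83.2077, (K−S)⁺=1.5223, hold=6.1418 ⇒ V=6.1418 continue  boundary S*=65.4559
step 0: (k=0,j=0): S=73.8000, (K−S)⁺=10.9300, hold=11.7210 ⇒ V=11.7210 continue  boundary S*=-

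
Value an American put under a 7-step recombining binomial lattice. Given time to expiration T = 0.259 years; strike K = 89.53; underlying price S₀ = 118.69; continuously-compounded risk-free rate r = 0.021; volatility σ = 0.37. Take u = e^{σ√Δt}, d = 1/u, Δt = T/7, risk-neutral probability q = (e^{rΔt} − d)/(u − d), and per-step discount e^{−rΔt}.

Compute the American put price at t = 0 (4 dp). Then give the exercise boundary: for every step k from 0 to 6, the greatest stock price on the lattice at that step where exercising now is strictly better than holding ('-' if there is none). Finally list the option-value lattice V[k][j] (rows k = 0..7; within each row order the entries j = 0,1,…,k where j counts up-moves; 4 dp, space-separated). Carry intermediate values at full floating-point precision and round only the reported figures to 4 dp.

price = 0.5533
boundary = - - - - - - 77.4389
tree:
0.5533
0.9716 0.1148
1.6844 0.2243 0.0000
2.8733 0.4381 0.0000 0.0000
4.7980 0.8558 0.0000 0.0000 0.0000
7.7811 1.6717 0.0000 0.0000 0.0000 0.0000
12.0911 3.2655 0.0000 0.0000 0.0000 0.0000 0.0000
17.4109 6.3788 0.0000 0.0000 0.0000 0.0000 0.0000 0.0000

params: Δt=0.03700 u=1.07376 d=0.93130 q=0.48767 e^(-rΔt)=0.99922
t_7 payoffs: 17.4109 6.3788 0.0000 0.0000 0.0000 0.0000 0.0000 0.0000
t_6: node(6,0) S=77.4389 payoff=12.0911 vs cont=12.0215 → 12.0911 [stop]  node(6,1) S=89.2848 payoff=0.2452 vs cont=3.2655 → 3.2655 [wait]  node(6,2) S=102.9428 payoff=0.0000 vs cont=0.0000 → 0.0000 [wait]  node(6,3) S=118.6900 payoff=0.0000 vs cont=0.0000 → 0.0000 [wait]  node(6,4) S=136.8461 payoff=0.0000 vs cont=0.0000 → 0.0000 [wait]  node(6,5) S=157.7795 payoff=0.0000 vs cont=0.0000 → 0.0000 [wait]  node(6,6) S=181.9152 payoff=0.0000 vs cont=0.0000 → 0.0000 [wait]  ⇒ S*(6)=77.4389
t_5: node(5,0) S=83.1512 payoff=6.3788 vs cont=7.7811 → 7.7811 [wait]  node(5,1) S=95.8709 payoff=0.0000 vs cont=1.6717 → 1.6717 [wait]  node(5,2) S=110.5363 payoff=0.0000 vs cont=0.0000 → 0.0000 [wait]  node(5,3) S=127.4451 payoff=0.0000 vs cont=0.0000 → 0.0000 [wait]  node(5,4) S=146.9405 payoff=0.0000 vs cont=0.0000 → 0.0000 [wait]  node(5,5) S=169.4181 payoff=0.0000 vs cont=0.0000 → 0.0000 [wait]  ⇒ S*(5)=-
t_4: node(4,0) S=89.2848 payoff=0.2452 vs cont=4.7980 → 4.7980 [wait]  node(4,1) S=102.9428 payoff=0.0000 vs cont=0.8558 → 0.8558 [wait]  node(4,2) S=118.6900 payoff=0.0000 vs cont=0.0000 → 0.0000 [wait]  node(4,3) S=136.8461 payoff=0.0000 vs cont=0.0000 → 0.0000 [wait]  node(4,4) S=157.7795 payoff=0.0000 vs cont=0.0000 → 0.0000 [wait]  ⇒ S*(4)=-
t_3: node(3,0) S=95.8709 payoff=0.0000 vs cont=2.8733 → 2.8733 [wait]  node(3,1) S=110.5363 payoff=0.0000 vs cont=0.4381 → 0.4381 [wait]  node(3,2) S=127.4451 payoff=0.0000 vs cont=0.0000 → 0.0000 [wait]  node(3,3) S=146.9405 payoff=0.0000 vs cont=0.0000 → 0.0000 [wait]  ⇒ S*(3)=-
t_2: node(2,0) S=102.9428 payoff=0.0000 vs cont=1.6844 → 1.6844 [wait]  node(2,1) S=118.6900 payoff=0.0000 vs cont=0.2243 → 0.2243 [wait]  node(2,2) S=136.8461 payoff=0.0000 vs cont=0.0000 → 0.0000 [wait]  ⇒ S*(2)=-
t_1: node(1,0) S=110.5363 payoff=0.0000 vs cont=0.9716 → 0.9716 [wait]  node(1,1) S=127.4451 payoff=0.0000 vs cont=0.1148 → 0.1148 [wait]  ⇒ S*(1)=-
t_0: node(0,0) S=118.6900 payoff=0.0000 vs cont=0.5533 → 0.5533 [wait]  ⇒ S*(0)=-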